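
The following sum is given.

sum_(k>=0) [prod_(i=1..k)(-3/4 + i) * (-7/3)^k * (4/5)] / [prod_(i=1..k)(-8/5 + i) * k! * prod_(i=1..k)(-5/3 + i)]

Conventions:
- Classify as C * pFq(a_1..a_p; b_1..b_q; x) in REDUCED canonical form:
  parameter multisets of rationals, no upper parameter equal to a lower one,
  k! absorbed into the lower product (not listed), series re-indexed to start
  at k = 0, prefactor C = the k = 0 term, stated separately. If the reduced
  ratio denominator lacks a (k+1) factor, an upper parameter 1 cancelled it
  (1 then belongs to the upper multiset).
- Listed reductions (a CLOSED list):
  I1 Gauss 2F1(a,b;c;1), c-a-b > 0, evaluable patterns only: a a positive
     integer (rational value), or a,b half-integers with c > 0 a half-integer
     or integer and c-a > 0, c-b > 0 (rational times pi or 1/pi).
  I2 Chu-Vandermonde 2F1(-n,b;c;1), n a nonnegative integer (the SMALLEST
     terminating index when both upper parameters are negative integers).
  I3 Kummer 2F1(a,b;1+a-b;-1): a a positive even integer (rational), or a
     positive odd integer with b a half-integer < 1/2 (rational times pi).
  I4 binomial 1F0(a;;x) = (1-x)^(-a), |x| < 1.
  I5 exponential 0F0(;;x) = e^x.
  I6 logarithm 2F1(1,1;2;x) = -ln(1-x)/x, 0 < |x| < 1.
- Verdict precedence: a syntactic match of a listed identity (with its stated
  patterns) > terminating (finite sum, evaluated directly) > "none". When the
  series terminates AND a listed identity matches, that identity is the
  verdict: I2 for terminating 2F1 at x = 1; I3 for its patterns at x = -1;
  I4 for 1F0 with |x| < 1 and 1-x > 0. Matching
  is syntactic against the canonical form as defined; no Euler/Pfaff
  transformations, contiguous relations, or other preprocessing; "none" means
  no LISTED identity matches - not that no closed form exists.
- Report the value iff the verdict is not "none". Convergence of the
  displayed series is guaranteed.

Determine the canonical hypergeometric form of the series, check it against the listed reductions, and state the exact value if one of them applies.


First insight: x = (-7/3) and the lower running product (prefactor 4/5) is a rising factorial.
Consecutive-term ratio: r(k) = (-7/3) * (k+1/4) / [(k-2/3) (k-3/5) (k+1)] - rational; roots negated = parameters, x = (-7/3), C = 4/5.

At argument -7/3: a 1F2 with upper {1/4}, lower {-2/3, -3/5}, scaled by C = 4/5. Verdict: no listed reduction: x = -7/3 and upper {1/4} fail every I1-I6 pattern.


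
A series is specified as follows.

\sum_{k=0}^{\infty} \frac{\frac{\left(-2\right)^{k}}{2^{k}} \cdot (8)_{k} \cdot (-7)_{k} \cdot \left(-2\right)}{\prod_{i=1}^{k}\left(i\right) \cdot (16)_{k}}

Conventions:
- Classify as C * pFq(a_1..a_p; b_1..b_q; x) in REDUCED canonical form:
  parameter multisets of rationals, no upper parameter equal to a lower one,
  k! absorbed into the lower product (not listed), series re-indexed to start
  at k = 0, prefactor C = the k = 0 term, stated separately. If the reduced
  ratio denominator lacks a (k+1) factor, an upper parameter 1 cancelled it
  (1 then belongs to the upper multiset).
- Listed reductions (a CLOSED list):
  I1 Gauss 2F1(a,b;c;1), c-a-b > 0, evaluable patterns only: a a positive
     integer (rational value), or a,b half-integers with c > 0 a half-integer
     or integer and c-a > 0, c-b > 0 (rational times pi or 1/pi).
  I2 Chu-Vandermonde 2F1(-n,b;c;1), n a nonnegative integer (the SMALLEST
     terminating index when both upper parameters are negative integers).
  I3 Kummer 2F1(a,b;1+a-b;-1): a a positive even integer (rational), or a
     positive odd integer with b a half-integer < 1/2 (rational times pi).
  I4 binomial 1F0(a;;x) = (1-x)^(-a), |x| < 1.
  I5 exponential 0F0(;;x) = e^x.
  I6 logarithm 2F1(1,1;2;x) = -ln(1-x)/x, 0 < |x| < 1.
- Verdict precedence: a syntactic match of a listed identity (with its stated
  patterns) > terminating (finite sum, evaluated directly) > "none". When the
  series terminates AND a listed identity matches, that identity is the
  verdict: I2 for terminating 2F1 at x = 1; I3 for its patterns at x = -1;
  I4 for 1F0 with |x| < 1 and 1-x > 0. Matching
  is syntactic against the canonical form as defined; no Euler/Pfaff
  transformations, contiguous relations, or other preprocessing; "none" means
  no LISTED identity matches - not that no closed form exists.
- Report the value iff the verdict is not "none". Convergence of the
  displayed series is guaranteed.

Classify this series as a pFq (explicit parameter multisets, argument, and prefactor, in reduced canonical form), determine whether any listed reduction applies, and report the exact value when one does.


At argument -1: a 2F1 with upper {-7, 8}, lower {16}, scaled by C = -2. Verdict: this is Kummer's theorem (I3) (x = -1; c = 16 equals 1+a-b for upper {-7, 8}: listed pattern). Hence: -39.

Structural cue: x = -1 and the two k-th powers (prefactor -2) combine into one argument.
Step ratio: r(k) = -1 * (k-7) (k+8) / [(k+16) (k+1)] ; factor over Q: parameters, x = -1, and C = -2.


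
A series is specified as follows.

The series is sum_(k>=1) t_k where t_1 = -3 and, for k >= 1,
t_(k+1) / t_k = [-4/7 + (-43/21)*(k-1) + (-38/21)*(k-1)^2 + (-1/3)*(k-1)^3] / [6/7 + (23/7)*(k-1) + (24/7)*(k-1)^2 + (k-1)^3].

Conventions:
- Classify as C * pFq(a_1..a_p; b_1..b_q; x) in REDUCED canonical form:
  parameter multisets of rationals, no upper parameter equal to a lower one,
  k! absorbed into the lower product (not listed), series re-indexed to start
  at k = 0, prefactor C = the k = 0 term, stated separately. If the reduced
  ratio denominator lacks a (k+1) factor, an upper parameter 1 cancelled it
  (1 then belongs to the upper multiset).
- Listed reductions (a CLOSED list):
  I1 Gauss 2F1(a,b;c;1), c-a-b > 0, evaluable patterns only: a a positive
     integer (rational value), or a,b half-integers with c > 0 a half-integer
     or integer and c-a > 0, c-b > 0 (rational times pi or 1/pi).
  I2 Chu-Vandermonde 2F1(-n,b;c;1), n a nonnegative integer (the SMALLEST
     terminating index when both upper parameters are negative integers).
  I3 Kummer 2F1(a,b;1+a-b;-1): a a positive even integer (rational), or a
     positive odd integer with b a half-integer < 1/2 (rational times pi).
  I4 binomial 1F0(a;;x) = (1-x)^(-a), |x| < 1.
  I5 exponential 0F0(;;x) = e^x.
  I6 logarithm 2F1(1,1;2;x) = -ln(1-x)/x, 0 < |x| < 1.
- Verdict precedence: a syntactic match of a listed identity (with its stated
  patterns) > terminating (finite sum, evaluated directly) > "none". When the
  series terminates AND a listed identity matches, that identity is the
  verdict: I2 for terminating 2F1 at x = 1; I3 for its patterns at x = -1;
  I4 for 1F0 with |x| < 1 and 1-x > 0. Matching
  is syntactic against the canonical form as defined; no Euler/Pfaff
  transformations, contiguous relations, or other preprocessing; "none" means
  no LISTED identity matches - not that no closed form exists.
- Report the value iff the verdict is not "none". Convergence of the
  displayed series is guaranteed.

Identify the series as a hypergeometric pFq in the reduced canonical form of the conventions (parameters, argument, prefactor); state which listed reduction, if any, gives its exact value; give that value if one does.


Prefactor -3, argument -1/3: 2F1 with upper {1, 4} over lower {2}. Verdict: none - at argument -1/3 the multisets {1, 4} ; {2} match no listed identity.

Key observation: x = (-1/3) and factor the ratio over Q (C = -3, x = -1/3): negated roots = parameters.
Term ratio: r(k) = (-1/3) * (k+1) (k+4) / [(k+2) (k+1)] - poly over poly, x = (-1/3) from leading terms; C = -3 at k = 0.


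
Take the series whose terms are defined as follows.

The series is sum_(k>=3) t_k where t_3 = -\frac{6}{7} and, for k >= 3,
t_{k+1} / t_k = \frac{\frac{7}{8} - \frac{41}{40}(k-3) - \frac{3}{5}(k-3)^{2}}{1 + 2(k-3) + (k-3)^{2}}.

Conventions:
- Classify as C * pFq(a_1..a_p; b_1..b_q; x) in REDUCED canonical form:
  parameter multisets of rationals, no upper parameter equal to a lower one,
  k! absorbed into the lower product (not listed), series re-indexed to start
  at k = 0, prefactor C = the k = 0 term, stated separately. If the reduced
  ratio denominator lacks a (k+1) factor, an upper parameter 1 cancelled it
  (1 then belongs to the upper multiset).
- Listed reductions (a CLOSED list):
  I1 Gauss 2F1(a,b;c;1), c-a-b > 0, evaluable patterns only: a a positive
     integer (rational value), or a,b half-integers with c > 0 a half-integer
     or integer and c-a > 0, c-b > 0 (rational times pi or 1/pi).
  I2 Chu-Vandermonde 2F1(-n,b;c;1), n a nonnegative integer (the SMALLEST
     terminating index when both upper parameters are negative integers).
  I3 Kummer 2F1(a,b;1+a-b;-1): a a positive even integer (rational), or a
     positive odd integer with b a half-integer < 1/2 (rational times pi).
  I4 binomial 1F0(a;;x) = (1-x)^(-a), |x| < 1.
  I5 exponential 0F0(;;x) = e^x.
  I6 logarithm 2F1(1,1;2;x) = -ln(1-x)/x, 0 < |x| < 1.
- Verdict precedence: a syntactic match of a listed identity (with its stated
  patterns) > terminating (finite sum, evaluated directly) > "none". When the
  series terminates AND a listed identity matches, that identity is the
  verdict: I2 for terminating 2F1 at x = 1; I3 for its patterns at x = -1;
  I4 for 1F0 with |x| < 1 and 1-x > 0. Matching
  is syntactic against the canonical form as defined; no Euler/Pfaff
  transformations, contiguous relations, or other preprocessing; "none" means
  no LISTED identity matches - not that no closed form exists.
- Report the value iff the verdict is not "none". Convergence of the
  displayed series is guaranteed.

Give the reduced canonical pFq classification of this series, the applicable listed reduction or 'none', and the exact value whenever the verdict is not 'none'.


x = -\frac{3}{5} here; the reduced form reads 2F1, upper {-\frac{5}{8}, \frac{7}{3}}, lower {1}, C = -\frac{6}{7}. Verdict: none (x = -\frac{3}{5}): each listed identity misses the multisets {-\frac{5}{8}, \frac{7}{3}} ; {1}.

Key step: x = -\frac{3}{5} and factor the ratio over Q (C = -6/7, x = -3/5): negated roots = parameters.
Ratio: r(k) = -\frac{3}{5} * (k-\frac{5}{8}) (k+\frac{7}{3}) / [(k+1) (k+1)] - poly over poly, x = -\frac{3}{5} from leading terms; C = -\frac{6}{7} at k = 0.


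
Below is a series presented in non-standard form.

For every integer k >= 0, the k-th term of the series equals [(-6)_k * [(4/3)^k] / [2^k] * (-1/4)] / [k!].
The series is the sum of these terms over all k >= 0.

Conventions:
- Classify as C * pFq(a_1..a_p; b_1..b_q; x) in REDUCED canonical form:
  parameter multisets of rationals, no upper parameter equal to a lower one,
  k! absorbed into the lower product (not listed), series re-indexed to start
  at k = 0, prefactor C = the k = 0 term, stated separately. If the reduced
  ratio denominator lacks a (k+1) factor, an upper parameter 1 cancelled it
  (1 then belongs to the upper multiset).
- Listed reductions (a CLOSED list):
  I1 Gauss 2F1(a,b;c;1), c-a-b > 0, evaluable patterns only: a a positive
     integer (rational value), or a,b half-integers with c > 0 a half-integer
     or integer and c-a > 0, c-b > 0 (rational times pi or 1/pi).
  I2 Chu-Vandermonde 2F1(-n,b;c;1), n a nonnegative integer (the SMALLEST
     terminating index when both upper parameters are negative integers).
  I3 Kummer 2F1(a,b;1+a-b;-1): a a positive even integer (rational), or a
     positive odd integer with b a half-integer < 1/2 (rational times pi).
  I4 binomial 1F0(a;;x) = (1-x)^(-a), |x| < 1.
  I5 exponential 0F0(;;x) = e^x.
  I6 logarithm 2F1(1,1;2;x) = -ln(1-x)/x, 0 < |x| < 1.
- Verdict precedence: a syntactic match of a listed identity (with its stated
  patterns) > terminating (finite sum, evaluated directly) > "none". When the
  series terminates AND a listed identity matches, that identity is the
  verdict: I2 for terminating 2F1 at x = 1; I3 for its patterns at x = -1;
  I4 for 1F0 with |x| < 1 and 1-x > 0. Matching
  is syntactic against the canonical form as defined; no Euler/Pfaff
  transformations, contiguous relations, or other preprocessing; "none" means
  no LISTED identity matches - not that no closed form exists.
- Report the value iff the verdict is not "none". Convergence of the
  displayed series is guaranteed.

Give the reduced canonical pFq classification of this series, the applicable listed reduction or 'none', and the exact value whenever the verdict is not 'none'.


Prefactor -1/4, argument 2/3: 1F0 with upper {-6} over lower {-}. Verdict at x = 2/3: binomial (I4) matches (the 1F0 binomial series: exponent 6, x = 2/3). Exact value: -1/2916.

Structural cue: t_0 = -1/4 here, and the two k-th powers (C = -1/4) combine into one argument.
Step ratio: r(k) = (2/3) * (k-6) / [(k+1)] - poly over poly, x = (2/3) from leading terms; C = -1/4 at k = 0.


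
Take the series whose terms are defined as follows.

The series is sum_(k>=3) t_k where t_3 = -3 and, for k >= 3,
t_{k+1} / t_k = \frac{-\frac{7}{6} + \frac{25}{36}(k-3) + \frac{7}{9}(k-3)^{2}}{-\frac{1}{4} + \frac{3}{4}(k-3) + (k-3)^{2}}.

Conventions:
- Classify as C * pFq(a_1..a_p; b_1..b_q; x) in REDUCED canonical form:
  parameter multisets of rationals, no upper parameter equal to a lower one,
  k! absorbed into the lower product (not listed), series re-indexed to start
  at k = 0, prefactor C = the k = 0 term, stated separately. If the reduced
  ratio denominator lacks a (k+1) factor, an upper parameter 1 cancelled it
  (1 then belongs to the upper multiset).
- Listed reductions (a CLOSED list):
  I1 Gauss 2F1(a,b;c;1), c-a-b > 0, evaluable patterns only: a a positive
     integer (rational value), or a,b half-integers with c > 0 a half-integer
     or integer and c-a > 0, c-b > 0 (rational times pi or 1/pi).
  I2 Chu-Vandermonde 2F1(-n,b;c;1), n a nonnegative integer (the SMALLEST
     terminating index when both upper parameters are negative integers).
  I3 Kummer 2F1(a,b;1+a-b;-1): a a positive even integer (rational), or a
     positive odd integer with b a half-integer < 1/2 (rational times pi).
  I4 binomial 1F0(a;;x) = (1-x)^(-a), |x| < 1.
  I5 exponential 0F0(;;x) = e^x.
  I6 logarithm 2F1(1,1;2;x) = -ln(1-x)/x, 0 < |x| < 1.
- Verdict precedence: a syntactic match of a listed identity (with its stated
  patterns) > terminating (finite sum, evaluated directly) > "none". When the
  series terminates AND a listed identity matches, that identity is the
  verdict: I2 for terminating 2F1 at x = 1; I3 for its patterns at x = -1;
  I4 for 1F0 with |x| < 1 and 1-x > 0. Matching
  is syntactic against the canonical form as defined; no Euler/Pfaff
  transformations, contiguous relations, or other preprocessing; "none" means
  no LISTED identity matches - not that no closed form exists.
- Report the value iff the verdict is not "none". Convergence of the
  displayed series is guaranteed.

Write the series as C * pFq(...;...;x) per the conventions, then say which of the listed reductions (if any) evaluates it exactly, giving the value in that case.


x = \frac{7}{9} here; the reduced form reads 2F1, upper {-\frac{6}{7}, \frac{7}{4}}, lower {-\frac{1}{4}}, C = -3. Verdict: none here - no I1-I6 shape fits x = \frac{7}{9} with lower {-\frac{1}{4}}.

The tell: x = \frac{7}{9} and factor the ratio over Q (prefactor -3): negated roots = parameters.
Ratio: r(k) = \frac{7}{9} * (k-\frac{6}{7}) (k+\frac{7}{4}) / [(k-\frac{1}{4}) (k+1)] - rational; roots negated = parameters, x = \frac{7}{9}, C = -3.


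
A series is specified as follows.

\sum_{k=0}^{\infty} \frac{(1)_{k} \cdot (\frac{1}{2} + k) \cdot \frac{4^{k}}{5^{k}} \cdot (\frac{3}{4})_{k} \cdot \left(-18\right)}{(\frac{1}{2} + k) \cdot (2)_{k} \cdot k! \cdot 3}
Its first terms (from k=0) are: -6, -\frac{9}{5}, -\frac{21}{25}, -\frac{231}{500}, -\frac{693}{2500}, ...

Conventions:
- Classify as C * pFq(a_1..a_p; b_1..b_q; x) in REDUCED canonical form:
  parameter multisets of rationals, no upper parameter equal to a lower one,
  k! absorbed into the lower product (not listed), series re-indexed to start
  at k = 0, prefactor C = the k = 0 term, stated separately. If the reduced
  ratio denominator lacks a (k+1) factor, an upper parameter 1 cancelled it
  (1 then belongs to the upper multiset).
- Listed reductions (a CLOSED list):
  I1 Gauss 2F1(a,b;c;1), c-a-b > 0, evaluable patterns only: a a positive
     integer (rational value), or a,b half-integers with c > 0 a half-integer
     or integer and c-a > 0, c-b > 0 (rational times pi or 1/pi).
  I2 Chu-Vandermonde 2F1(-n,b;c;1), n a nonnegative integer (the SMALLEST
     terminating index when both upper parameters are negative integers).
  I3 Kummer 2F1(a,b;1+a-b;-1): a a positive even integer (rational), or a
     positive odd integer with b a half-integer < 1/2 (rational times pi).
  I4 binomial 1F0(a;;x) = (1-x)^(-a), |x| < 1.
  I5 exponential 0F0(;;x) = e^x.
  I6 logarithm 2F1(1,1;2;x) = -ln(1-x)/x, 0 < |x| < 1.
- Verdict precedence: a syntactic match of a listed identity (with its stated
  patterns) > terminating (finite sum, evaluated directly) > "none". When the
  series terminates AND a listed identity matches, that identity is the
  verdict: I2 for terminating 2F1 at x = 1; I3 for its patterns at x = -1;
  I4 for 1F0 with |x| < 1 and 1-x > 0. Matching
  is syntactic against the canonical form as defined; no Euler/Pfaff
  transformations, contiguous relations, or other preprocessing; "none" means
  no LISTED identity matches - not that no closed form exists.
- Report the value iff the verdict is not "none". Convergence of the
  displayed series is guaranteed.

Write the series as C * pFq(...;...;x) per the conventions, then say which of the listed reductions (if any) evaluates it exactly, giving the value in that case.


First insight: from the first term -6: the constant factors (C = -6, x = 4/5) combine into one prefactor.
Adjacent-term ratio: r(k) = \frac{4}{5} * (k+\frac{3}{4}) (k+1) / [(k+2) (k+1)] - rational; roots negated = parameters, x = \frac{4}{5}, C = -6.

Reduced: x = \frac{4}{5}, 2F1, upper = {\frac{3}{4}, 1}, lower = {2}, C = -6. Verdict: none - at argument \frac{4}{5} the multisets {\frac{3}{4}, 1} ; {2} match no listed identity.


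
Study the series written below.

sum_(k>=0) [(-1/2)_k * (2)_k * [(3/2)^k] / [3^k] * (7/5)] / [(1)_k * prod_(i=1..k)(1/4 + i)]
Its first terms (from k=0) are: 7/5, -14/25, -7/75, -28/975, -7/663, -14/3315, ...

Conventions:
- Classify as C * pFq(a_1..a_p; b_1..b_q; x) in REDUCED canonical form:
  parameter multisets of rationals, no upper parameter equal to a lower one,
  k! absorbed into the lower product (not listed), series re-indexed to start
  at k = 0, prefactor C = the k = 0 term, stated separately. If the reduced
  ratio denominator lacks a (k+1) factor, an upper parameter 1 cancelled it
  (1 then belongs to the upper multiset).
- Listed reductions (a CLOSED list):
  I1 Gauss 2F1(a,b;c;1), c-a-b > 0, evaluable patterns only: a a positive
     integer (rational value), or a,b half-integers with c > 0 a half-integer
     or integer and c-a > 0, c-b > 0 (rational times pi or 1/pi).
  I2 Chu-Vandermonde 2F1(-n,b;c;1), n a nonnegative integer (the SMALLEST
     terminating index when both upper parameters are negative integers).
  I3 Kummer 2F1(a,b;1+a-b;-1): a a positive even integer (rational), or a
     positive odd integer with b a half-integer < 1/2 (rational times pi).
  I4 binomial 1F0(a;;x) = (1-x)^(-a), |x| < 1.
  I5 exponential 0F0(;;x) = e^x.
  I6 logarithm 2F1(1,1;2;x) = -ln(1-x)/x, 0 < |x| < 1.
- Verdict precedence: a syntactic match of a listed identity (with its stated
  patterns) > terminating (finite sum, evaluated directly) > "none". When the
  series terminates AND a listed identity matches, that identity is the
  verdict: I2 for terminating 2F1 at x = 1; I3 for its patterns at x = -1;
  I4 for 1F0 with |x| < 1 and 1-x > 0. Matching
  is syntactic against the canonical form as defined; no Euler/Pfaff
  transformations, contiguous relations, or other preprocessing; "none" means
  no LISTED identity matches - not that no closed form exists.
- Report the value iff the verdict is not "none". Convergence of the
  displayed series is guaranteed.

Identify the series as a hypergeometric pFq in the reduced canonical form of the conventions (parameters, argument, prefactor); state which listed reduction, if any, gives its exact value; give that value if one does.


Reduced: x = 1/2, 2F1, upper = {-1/2, 2}, lower = {5/4}, C = 7/5. Verdict: none - at argument 1/2 the multisets {-1/2, 2} ; {5/4} match no listed identity.

Structural cue: x = (1/2) and (1)_k (prefactor 7/5) is k! itself.
Consecutive-term ratio: r(k) = (1/2) * (k-1/2) (k+2) / [(k+5/4) (k+1)] ; factor over Q: parameters, x = (1/2), and C = 7/5.


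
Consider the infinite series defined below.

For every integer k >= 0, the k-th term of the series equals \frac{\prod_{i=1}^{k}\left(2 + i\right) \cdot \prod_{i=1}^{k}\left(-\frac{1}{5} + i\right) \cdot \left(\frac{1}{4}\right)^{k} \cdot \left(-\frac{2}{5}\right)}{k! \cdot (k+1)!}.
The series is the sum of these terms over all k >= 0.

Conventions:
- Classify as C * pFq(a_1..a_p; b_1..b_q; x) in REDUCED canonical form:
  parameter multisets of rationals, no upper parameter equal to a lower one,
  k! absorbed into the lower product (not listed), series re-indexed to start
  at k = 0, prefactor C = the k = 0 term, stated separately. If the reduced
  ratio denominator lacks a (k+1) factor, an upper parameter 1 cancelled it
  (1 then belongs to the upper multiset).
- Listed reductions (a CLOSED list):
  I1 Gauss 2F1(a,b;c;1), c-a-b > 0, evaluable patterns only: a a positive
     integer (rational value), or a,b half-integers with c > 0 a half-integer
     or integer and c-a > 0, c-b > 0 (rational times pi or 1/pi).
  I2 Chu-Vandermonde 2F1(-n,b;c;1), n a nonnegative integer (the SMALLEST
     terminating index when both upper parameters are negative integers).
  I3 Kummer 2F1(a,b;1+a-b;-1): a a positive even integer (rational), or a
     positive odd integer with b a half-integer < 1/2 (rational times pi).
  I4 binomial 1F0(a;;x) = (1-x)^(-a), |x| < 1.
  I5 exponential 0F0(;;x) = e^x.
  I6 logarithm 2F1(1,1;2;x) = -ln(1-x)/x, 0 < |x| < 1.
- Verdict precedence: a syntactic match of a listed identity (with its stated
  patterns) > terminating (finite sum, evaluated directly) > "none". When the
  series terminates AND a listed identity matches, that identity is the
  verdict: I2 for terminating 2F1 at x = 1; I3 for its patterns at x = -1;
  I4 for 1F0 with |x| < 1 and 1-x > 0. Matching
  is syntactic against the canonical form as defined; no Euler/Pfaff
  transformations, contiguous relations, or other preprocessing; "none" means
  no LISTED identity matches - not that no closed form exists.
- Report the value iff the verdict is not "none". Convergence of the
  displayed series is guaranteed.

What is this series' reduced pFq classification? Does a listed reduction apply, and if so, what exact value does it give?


The tell: t_0 = -\frac{2}{5} here, and the running product (C = -2/5, x = 1/4) telescopes to a rising factorial.
Consecutive-term ratio: r(k) = \frac{1}{4} * (k+\frac{4}{5}) (k+3) / [(k+2) (k+1)] - rational in k, leading ratio \frac{1}{4}; with t_0 = -\frac{2}{5}, classification follows.

x = \frac{1}{4} here; the reduced form reads 2F1, upper {\frac{4}{5}, 3}, lower {2}, C = -\frac{2}{5}. Verdict: none. Every listed pattern misses the 2F1 form at \frac{1}{4}, upper {\frac{4}{5}, 3}.


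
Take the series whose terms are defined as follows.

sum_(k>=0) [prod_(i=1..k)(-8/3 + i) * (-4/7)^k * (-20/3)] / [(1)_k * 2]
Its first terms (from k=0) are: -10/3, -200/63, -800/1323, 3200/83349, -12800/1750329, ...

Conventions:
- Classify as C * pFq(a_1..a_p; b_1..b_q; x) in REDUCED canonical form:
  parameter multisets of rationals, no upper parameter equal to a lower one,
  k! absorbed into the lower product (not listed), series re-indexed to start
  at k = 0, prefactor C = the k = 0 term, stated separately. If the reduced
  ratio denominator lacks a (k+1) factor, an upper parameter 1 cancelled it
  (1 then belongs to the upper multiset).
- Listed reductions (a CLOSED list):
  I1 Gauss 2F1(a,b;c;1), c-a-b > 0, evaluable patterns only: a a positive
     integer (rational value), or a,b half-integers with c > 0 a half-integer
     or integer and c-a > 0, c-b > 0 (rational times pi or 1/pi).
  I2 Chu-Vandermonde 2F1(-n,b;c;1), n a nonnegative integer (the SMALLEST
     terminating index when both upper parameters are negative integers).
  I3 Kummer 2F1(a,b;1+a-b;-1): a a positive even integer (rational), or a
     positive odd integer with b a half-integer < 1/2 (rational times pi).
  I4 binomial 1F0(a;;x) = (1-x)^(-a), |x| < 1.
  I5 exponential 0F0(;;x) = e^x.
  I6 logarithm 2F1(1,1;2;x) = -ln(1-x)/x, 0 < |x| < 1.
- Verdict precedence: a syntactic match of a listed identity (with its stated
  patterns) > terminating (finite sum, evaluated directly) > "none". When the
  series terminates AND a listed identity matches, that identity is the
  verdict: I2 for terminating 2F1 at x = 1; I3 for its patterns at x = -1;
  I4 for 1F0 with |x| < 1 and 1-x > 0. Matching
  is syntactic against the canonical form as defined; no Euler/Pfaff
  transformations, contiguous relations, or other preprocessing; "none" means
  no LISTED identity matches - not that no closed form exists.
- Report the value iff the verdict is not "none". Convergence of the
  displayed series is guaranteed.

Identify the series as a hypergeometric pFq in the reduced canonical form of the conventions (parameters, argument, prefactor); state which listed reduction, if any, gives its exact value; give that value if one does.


The series (x = -4/7) is 1F0: upper {-5/3}, lower {-}, prefactor -10/3. Verdict at x = -4/7: the I4 binomial reduction matches (the 1F0 binomial series: exponent 5/3, x = -4/7). Its exact value is (-10/3) * (11/7)^(5/3).

First insight: t_0 = -10/3 here, and the running product (C = -10/3, x = -4/7) telescopes to a rising factorial.
Term ratio: r(k) = (-4/7) * (k-5/3) / [(k+1)] - rational; roots negated = parameters, x = (-4/7), C = -10/3.


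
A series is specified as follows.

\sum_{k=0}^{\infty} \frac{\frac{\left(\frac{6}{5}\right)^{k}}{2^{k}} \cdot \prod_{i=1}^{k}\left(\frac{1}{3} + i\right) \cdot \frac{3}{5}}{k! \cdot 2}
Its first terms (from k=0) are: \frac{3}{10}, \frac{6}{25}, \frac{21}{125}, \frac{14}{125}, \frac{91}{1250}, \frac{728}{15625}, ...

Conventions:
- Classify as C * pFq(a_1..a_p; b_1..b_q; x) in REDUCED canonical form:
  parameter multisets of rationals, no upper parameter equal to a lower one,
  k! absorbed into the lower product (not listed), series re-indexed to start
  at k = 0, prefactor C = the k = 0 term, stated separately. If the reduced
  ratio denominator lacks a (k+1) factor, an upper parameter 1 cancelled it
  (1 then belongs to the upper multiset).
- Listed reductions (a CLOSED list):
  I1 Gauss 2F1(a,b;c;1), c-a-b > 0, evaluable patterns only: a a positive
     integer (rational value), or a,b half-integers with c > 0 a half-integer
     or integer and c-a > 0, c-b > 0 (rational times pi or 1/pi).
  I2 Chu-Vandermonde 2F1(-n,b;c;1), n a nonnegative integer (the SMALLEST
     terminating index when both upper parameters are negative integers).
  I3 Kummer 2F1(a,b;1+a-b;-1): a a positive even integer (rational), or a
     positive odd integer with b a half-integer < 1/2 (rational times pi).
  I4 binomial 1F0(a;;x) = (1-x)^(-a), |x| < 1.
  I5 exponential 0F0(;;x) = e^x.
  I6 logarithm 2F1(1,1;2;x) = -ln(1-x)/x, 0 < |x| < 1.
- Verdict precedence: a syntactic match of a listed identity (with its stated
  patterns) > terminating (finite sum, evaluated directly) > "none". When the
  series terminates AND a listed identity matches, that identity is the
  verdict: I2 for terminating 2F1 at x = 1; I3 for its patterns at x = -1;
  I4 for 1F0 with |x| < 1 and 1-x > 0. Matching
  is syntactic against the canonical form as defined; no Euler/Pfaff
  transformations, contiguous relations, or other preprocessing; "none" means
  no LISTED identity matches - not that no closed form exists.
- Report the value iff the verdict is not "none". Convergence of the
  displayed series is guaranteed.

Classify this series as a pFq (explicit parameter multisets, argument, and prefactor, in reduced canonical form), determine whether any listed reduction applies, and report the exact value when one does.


The series (x = \frac{3}{5}) is 1F0: upper {\frac{4}{3}}, lower {-}, prefactor \frac{3}{10}. Verdict: this is the I4 binomial reduction (the 1F0 binomial series: exponent -4/3, x = \frac{3}{5}). Sum: \frac{3}{10} \cdot \left(\frac{2}{5}\right)^{-\frac{4}{3}}.

Key observation: from the first term \frac{3}{10}: the constant factors (C = 3/10) combine into one prefactor.
Term ratio: r(k) = \frac{3}{5} * (k+\frac{4}{3}) / [(k+1)] - rational in k, leading ratio \frac{3}{5}; with t_0 = \frac{3}{10}, classification follows.


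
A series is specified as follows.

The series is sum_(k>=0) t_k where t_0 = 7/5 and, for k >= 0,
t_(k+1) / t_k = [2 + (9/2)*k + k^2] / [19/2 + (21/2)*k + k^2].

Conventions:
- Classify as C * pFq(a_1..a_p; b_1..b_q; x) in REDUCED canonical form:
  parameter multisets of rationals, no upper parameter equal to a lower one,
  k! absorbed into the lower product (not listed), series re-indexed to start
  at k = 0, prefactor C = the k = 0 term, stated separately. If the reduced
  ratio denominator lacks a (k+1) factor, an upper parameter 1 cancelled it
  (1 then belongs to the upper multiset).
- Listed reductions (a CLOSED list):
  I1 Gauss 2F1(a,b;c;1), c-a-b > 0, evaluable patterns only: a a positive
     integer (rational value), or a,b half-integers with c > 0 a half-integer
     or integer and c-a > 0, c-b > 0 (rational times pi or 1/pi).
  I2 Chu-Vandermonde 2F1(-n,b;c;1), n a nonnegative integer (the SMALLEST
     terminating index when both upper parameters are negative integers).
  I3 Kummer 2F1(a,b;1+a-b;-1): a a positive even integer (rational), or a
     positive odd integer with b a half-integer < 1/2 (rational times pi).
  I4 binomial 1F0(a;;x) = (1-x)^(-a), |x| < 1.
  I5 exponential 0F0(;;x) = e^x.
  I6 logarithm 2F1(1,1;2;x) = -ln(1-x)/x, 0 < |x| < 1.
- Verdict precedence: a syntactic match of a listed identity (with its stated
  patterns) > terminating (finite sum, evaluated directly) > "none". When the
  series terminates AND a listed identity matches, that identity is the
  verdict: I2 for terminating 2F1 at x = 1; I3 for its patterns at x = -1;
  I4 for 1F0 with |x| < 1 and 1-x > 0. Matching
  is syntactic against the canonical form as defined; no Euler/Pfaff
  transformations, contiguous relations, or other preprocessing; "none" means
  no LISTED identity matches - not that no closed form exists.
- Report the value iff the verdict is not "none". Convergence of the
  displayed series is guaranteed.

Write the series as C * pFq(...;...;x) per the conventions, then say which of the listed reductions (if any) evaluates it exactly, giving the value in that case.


The series (x = 1) is 2F1: upper {1/2, 4}, lower {19/2}, prefactor 7/5. Verdict at x = 1: Gauss (I1, integer-parameter pattern) matches (x = 1: the Gamma ratio telescopes since c-a-b = 5 > 0 and a = 4 in Z>0). Its exact value is 2431/1280.

Structural cue: with t_0 = 7/5, the expanded ratio factors over Q; prefactor 7/5, roots give parameters.
Consecutive-term ratio: r(k) = 1 * (k+1/2) (k+4) / [(k+19/2) (k+1)] - poly over poly, x = 1 from leading terms; C = 7/5 at k = 0.


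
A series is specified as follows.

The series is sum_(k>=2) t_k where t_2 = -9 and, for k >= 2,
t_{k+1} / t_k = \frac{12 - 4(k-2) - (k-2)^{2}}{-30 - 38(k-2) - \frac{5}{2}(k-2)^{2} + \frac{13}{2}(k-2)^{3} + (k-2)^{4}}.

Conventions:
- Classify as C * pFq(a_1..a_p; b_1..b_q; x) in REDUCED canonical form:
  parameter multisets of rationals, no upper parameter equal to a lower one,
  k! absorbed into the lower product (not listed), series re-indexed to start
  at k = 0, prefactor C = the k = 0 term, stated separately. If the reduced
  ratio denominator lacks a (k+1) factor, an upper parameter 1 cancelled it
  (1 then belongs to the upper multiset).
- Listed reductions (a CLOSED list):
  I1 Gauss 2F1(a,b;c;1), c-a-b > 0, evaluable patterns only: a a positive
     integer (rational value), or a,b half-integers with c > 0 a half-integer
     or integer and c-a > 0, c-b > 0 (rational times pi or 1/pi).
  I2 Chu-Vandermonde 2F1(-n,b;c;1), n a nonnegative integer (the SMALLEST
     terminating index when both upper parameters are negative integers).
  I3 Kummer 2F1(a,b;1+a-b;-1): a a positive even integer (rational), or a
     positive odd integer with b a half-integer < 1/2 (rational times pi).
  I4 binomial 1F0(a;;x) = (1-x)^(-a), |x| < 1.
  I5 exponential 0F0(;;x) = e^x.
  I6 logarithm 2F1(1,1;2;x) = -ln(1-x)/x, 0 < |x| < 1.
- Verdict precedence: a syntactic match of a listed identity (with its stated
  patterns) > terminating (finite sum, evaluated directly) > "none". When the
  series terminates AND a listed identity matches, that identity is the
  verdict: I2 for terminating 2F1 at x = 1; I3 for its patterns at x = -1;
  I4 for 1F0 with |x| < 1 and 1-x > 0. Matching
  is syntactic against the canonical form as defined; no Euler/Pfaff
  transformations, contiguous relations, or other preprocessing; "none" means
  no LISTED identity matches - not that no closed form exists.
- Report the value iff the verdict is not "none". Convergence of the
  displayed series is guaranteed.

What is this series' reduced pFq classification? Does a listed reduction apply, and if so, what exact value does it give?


x = -1 here; the reduced form reads 1F2, upper {-2}, lower {-\frac{5}{2}, 2}, C = -9. Verdict: terminating - no listed pattern fits, but -2 in the upper list cuts the series at k = 2; direct evaluation. Exact value: -\frac{29}{5}.

First insight: t_0 being -9, the parameter 6 appears in both the upper and lower lists and cancels.
Consecutive-term ratio: r(k) = -1 * (k-2) / [(k-\frac{5}{2}) (k+2) (k+1)] - poly over poly, x = -1 from leading terms; C = -9 at k = 0.


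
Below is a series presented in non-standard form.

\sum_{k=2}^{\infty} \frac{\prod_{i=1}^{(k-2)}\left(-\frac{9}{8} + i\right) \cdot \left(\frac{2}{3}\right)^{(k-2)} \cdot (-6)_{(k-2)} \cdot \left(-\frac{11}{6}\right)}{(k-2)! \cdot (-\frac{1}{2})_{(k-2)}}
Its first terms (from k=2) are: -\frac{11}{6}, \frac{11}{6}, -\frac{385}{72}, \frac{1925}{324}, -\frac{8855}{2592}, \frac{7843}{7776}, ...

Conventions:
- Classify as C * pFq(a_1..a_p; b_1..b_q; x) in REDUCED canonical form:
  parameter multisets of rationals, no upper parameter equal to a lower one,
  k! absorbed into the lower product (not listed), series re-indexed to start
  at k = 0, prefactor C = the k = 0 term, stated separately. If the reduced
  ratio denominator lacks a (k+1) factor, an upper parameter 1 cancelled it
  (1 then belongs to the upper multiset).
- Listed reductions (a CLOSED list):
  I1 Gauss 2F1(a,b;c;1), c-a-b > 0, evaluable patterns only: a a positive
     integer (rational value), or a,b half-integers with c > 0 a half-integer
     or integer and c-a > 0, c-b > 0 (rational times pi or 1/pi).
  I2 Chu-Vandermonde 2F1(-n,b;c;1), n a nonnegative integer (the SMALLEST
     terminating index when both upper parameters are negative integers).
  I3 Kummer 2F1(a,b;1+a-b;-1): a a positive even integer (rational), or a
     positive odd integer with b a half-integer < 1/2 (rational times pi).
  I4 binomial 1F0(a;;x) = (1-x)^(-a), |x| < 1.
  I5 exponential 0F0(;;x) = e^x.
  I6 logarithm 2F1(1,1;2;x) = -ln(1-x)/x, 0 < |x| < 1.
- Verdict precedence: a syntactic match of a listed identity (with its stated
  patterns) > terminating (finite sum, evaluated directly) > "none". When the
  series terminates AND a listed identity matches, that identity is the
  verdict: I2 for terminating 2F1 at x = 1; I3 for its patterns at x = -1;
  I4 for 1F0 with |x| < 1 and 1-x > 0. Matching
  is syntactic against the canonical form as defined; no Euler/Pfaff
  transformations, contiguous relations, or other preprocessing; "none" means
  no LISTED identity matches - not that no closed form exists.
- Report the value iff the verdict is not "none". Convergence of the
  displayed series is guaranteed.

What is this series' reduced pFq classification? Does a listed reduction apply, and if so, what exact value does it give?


With C = -\frac{11}{6}: the canonical form is 2F1(-6, -\frac{1}{8}; -\frac{1}{2}; \frac{2}{3}). Verdict: terminating - the sum ends at index 6 because -6 is a negative integer; exact evaluation follows. Its exact value is -\frac{1624975}{839808}.

First insight: x = \frac{2}{3} and the running product (C = -11/6) telescopes to a rising factorial.
Adjacent-term ratio: r(k) = \frac{2}{3} * (k-6) (k-\frac{1}{8}) / [(k-\frac{1}{2}) (k+1)] - rational in k. x = \frac{2}{3}; t_0 = -\frac{11}{6}; negate the roots.


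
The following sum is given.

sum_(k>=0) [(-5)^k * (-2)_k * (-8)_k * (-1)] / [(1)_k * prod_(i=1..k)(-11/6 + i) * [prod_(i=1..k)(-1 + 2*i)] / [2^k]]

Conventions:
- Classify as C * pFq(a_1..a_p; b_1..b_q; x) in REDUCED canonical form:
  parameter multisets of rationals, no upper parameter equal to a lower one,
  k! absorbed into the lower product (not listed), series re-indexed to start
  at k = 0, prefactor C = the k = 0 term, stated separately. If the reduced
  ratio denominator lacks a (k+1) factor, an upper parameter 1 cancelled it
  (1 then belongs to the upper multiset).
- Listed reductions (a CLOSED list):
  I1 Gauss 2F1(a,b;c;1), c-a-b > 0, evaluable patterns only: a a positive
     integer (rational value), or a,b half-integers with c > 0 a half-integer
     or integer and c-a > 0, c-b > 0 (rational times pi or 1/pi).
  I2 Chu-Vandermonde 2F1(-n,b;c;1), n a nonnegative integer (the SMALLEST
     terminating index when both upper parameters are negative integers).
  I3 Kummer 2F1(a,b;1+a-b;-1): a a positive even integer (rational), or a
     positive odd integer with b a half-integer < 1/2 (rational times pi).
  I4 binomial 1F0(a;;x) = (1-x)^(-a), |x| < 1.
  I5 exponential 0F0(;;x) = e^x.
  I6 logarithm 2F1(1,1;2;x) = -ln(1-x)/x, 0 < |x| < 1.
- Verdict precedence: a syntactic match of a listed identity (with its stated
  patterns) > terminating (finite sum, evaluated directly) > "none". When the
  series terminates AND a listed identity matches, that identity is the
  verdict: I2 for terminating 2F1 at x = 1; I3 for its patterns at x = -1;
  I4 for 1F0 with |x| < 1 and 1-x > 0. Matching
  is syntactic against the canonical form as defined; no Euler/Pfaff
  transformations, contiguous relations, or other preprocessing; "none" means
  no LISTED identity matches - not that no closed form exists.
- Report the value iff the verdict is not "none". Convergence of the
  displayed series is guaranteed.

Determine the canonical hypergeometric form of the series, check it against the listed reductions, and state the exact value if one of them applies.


x = -5 here; the reduced form reads 2F2, upper {-8, -2}, lower {-5/6, 1/2}, C = -1. Verdict: terminating - the sum ends at index 2 because -2 is a negative integer; exact evaluation follows. Its exact value is 13247.

Key step: x = (-5) and the lower odd product (prefactor -1) is 2^k (1/2)_k.
Ratio: r(k) = (-5) * (k-8) (k-2) / [(k-5/6) (k+1/2) (k+1)] - poly over poly, x = (-5) from leading terms; C = -1 at k = 0.


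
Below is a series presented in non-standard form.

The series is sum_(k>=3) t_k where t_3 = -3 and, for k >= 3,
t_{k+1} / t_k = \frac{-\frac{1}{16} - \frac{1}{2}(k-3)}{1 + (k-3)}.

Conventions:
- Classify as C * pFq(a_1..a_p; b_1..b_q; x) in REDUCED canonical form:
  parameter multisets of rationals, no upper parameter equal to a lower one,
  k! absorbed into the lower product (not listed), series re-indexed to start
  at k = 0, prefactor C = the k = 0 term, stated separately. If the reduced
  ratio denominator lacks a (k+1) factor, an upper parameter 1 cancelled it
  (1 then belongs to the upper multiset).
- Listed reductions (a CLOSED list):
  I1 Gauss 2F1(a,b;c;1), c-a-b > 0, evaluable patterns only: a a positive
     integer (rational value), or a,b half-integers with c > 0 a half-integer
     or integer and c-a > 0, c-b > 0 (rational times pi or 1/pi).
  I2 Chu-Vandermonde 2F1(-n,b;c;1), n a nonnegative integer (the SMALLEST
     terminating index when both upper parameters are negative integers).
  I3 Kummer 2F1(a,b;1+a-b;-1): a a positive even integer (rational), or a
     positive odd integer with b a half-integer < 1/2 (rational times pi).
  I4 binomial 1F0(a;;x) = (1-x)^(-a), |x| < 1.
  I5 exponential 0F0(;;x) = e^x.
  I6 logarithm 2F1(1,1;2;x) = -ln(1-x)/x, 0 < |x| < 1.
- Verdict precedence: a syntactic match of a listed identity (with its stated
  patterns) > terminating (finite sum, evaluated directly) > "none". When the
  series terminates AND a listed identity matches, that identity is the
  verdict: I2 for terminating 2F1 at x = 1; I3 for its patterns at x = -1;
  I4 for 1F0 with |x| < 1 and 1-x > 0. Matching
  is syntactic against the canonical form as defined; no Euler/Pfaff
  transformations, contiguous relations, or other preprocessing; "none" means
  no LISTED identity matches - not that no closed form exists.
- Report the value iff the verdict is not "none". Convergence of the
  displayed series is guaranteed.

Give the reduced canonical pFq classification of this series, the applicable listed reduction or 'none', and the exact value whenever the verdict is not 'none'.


With C = -3: the canonical form is 1F0(\frac{1}{8}; -; -\frac{1}{2}). Verdict at x = -\frac{1}{2}: the binomial series (I4) matches (the 1F0 binomial series: exponent -1/8, x = -\frac{1}{2}). Its exact value is \left(-3\right) \cdot \left(\frac{3}{2}\right)^{-\frac{1}{8}}.

The tell: with t_0 = -3, roots of the ratio polynomials (prefactor -3) are the negated parameters.
Ratio: r(k) = -\frac{1}{2} * (k+\frac{1}{8}) / [(k+1)] - rational; roots negated = parameters, x = -\frac{1}{2}, C = -3.
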